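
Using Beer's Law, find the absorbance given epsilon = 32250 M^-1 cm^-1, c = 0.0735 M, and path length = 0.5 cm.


A = epsilon * c * l
A = 32250 * 0.0735 * 0.5
A = 1185.1875

1185.1875


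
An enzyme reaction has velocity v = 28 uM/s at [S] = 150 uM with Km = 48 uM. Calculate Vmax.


Vmax = v * (Km + [S]) / [S]
Vmax = 28 * (48 + 150) / 150
Vmax = 36.96 uM/s

36.96 uM/s


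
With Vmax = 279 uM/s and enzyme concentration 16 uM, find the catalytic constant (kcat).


kcat = Vmax / [E]t
kcat = 279 / 16
kcat = 17.4375 s^-1

17.4375 s^-1


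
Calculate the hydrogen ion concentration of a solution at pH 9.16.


[H+] = 10^(-pH)
[H+] = 10^(-9.16)
[H+] = 6.918e-10 M

6.918e-10 M


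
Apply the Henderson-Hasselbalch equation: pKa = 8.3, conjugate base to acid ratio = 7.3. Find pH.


pH = pKa + log10([A-]/[HA])
pH = 8.3 + log10(7.3)
pH = 9.1633

9.1633


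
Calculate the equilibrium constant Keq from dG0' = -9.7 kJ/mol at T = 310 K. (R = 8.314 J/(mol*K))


Keq = exp(-dG0 * 1000 / (R * T))
Keq = exp(-(-9.7) * 1000 / (8.314 * 310))
Keq = 43.102

43.102


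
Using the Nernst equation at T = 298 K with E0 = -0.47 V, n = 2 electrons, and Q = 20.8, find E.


E = E0 - (RT/nF) * ln(Q)
E = -0.47 - (8.314 * 298 / (2 * 96485)) * ln(20.8)
E = -0.509 V

-0.509 V


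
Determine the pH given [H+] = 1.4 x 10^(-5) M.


pH = -log10([H+])
pH = -log10(1.4 x 10^(-5))
pH = 4.8539

4.8539


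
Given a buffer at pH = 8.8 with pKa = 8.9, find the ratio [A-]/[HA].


[A-]/[HA] = 10^(pH - pKa)
= 10^(8.8 - 8.9)
= 0.7943

0.7943


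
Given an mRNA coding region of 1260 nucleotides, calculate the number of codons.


codons = nucleotides / 3
codons = 1260 / 3 = 420

420


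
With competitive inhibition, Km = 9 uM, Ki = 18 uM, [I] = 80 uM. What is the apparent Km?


Km_app = Km * (1 + [I]/Ki)
Km_app = 9 * (1 + 80/18)
Km_app = 49.0 uM

49.0 uM


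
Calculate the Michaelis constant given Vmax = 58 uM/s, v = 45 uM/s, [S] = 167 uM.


Km = [S] * (Vmax - v) / v
Km = 167 * (58 - 45) / 45
Km = 48.2444 uM

48.2444 uM


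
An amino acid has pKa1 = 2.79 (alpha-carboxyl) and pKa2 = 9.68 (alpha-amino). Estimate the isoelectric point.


pI = (pKa1 + pKa2) / 2
pI = (2.79 + 9.68) / 2
pI = 6.235

6.235


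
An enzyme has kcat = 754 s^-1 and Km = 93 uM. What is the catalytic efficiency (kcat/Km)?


Catalytic efficiency = kcat / Km
= 754 / 93
= 8.1075 uM^-1*s^-1

8.1075 uM^-1*s^-1


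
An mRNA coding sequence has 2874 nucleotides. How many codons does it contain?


codons = nucleotides / 3
codons = 2874 / 3 = 958

958


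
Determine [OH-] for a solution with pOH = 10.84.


[OH-] = 10^(-pOH)
[OH-] = 10^(-10.84)
[OH-] = 1.445e-11 M

1.445e-11 M


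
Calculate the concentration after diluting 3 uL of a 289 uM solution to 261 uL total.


C2 = C1 * V1 / V2
C2 = 289 * 3 / 261
C2 = 3.3218 uM

3.3218 uM


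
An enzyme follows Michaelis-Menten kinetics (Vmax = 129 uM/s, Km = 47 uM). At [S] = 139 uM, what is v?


v = Vmax * [S] / (Km + [S])
v = 129 * 139 / (47 + 139)
v = 96.4032 uM/s

96.4032 uM/s


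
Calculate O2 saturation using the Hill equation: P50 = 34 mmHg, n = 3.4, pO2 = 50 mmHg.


Y = pO2^n / (P50^n + pO2^n)
Y = 50^3.4 / (34^3.4 + 50^3.4)
Y = 78.77%

78.77%


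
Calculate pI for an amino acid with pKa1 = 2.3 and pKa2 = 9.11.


pI = (pKa1 + pKa2) / 2
pI = (2.3 + 9.11) / 2
pI = 5.705

5.705


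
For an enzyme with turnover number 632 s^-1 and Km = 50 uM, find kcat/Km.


Catalytic efficiency = kcat / Km
= 632 / 50
= 12.64 uM^-1*s^-1

12.64 uM^-1*s^-1


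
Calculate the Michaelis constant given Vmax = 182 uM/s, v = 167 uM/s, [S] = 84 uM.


Km = [S] * (Vmax - v) / v
Km = 84 * (182 - 167) / 167
Km = 7.5449 uM

7.5449 uM


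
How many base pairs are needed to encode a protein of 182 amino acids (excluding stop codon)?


Each amino acid = 1 codon = 3 bp
bp = 182 * 3 = 546 bp

546 bp


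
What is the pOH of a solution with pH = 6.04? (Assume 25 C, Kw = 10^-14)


pOH = 14 - pH
pOH = 14 - 6.04
pOH = 7.96

7.96


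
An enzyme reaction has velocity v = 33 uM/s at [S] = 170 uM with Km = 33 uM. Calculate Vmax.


Vmax = v * (Km + [S]) / [S]
Vmax = 33 * (33 + 170) / 170
Vmax = 39.4059 uM/s

39.4059 uM/s


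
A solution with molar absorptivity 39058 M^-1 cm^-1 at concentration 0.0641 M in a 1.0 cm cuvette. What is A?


A = epsilon * c * l
A = 39058 * 0.0641 * 1.0
A = 2503.6178

2503.6178


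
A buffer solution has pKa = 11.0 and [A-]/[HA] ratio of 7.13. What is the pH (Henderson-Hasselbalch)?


pH = pKa + log10([A-]/[HA])
pH = 11.0 + log10(7.13)
pH = 11.8531

11.8531


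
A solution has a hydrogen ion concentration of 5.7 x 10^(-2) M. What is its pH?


pH = -log10([H+])
pH = -log10(5.7 x 10^(-2))
pH = 1.2441

1.2441


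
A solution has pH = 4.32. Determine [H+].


[H+] = 10^(-pH)
[H+] = 10^(-4.32)
[H+] = 4.786e-05 M

4.786e-05 M


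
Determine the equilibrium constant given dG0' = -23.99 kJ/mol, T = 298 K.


Keq = exp(-dG0 * 1000 / (R * T))
Keq = exp(-(-23.99) * 1000 / (8.314 * 298))
Keq = 16040.4179

16040.4179


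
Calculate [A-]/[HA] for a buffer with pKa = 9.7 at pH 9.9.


[A-]/[HA] = 10^(pH - pKa)
= 10^(9.9 - 9.7)
= 1.5849

1.5849


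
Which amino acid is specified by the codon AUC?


Standard genetic code lookup.
Codon AUC -> Ile

Ile


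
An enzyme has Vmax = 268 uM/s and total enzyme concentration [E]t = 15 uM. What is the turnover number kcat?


kcat = Vmax / [E]t
kcat = 268 / 15
kcat = 17.8667 s^-1

17.8667 s^-1


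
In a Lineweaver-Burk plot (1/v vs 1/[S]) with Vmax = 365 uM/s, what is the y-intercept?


y-intercept = 1/Vmax
= 1/365
= 0.0027 s/uM

0.0027 s/uM


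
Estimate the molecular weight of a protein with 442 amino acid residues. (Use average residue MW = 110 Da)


MW = n_residues * 110 Da
MW = 442 * 110
MW = 48620 Da

48620 Da


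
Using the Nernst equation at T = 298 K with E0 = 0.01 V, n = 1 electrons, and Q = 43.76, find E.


E = E0 - (RT/nF) * ln(Q)
E = 0.01 - (8.314 * 298 / (1 * 96485)) * ln(43.76)
E = -0.087 V

-0.087 V


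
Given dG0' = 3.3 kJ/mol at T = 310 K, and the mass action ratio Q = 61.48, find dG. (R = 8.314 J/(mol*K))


dG = dG0' + RT * ln(Q) / 1000
dG = 3.3 + 8.314 * 310 * ln(61.48) / 1000
dG = 13.9153 kJ/mol

13.9153 kJ/mol


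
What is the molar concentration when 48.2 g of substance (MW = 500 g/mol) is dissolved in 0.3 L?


C = (mass / MW) / volume
C = (48.2 / 500) / 0.3
C = 0.3213 M

0.3213 M


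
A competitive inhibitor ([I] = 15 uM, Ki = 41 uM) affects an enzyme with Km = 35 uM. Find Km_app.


Km_app = Km * (1 + [I]/Ki)
Km_app = 35 * (1 + 15/41)
Km_app = 47.8049 uM

47.8049 uM


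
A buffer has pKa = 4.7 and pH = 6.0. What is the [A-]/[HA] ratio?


[A-]/[HA] = 10^(pH - pKa)
= 10^(6.0 - 4.7)
= 19.9526

19.9526


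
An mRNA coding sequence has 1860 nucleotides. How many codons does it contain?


codons = nucleotides / 3
codons = 1860 / 3 = 620

620


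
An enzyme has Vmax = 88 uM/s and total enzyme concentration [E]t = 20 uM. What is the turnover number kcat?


kcat = Vmax / [E]t
kcat = 88 / 20
kcat = 4.4 s^-1

4.4 s^-1


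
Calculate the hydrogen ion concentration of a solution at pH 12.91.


[H+] = 10^(-pH)
[H+] = 10^(-12.91)
[H+] = 1.230e-13 M

1.230e-13 M


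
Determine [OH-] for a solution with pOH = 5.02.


[OH-] = 10^(-pOH)
[OH-] = 10^(-5.02)
[OH-] = 9.550e-06 M

9.550e-06 M


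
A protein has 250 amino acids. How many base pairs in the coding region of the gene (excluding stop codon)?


Each amino acid = 1 codon = 3 bp
bp = 250 * 3 = 750 bp

750 bp


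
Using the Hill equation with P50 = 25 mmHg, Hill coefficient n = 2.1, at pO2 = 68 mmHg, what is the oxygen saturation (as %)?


Y = pO2^n / (P50^n + pO2^n)
Y = 68^2.1 / (25^2.1 + 68^2.1)
Y = 89.1%

89.1%


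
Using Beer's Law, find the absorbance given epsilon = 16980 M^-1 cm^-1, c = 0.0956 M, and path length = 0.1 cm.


A = epsilon * c * l
A = 16980 * 0.0956 * 0.1
A = 162.3288

162.3288


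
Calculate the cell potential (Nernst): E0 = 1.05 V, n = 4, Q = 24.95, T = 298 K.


E = E0 - (RT/nF) * ln(Q)
E = 1.05 - (8.314 * 298 / (4 * 96485)) * ln(24.95)
E = 1.0293 V

1.0293 V


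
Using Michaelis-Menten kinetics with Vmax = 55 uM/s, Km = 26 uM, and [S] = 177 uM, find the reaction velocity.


v = Vmax * [S] / (Km + [S])
v = 55 * 177 / (26 + 177)
v = 47.9557 uM/s

47.9557 uM/s


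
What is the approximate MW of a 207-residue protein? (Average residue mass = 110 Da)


MW = n_residues * 110 Da
MW = 207 * 110
MW = 22770 Da

22770 Da


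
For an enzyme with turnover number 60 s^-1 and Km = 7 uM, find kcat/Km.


Catalytic efficiency = kcat / Km
= 60 / 7
= 8.5714 uM^-1*s^-1

8.5714 uM^-1*s^-1


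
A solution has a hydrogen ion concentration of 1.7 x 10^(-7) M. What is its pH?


pH = -log10([H+])
pH = -log10(1.7 x 10^(-7))
pH = 6.7696

6.7696


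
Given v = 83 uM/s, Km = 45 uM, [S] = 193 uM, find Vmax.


Vmax = v * (Km + [S]) / [S]
Vmax = 83 * (45 + 193) / 193
Vmax = 102.3523 uM/s

102.3523 uM/s


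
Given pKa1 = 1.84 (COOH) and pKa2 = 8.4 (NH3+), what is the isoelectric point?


pI = (pKa1 + pKa2) / 2
pI = (1.84 + 8.4) / 2
pI = 5.12

5.12


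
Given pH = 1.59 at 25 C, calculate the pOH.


pOH = 14 - pH
pOH = 14 - 1.59
pOH = 12.41

12.41


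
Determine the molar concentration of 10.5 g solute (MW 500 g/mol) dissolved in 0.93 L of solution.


C = (mass / MW) / volume
C = (10.5 / 500) / 0.93
C = 0.0226 M

0.0226 M


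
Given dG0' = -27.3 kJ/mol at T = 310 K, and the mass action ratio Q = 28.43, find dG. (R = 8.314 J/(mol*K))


dG = dG0' + RT * ln(Q) / 1000
dG = -27.3 + 8.314 * 310 * ln(28.43) / 1000
dG = -18.6725 kJ/mol

-18.6725 kJ/mol


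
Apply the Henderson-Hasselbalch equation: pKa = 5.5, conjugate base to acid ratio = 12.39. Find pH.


pH = pKa + log10([A-]/[HA])
pH = 5.5 + log10(12.39)
pH = 6.5931

6.5931


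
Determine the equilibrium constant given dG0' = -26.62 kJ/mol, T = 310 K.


Keq = exp(-dG0 * 1000 / (R * T))
Keq = exp(-(-26.62) * 1000 / (8.314 * 310))
Keq = 30591.5222

30591.5222


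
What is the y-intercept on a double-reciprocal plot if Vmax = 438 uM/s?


y-intercept = 1/Vmax
= 1/438
= 0.0023 s/uM

0.0023 s/uM


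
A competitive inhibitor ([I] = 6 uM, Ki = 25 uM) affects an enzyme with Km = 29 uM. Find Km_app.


Km_app = Km * (1 + [I]/Ki)
Km_app = 29 * (1 + 6/25)
Km_app = 35.96 uM

35.96 uM


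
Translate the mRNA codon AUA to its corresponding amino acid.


Standard genetic code lookup.
Codon AUA -> Ile

Ile


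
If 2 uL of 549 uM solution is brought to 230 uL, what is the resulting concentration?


C2 = C1 * V1 / V2
C2 = 549 * 2 / 230
C2 = 4.7739 uM

4.7739 uM


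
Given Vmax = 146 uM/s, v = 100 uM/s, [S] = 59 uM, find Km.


Km = [S] * (Vmax - v) / v
Km = 59 * (146 - 100) / 100
Km = 27.14 uM

27.14 uM


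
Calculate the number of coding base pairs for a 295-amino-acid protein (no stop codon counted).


Each amino acid = 1 codon = 3 bp
bp = 295 * 3 = 885 bp

885 bp


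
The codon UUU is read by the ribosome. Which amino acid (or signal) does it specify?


Standard genetic code lookup.
Codon UUU -> Phe

Phe


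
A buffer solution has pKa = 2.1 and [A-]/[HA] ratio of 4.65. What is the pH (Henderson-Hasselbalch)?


pH = pKa + log10([A-]/[HA])
pH = 2.1 + log10(4.65)
pH = 2.7675

2.7675


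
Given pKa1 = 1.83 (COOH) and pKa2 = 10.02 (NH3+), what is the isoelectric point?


pI = (pKa1 + pKa2) / 2
pI = (1.83 + 10.02) / 2
pI = 5.925

5.925


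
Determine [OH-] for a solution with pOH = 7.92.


[OH-] = 10^(-pOH)
[OH-] = 10^(-7.92)
[OH-] = 1.202e-08 M

1.202e-08 M


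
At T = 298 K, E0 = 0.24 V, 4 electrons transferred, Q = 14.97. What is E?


E = E0 - (RT/nF) * ln(Q)
E = 0.24 - (8.314 * 298 / (4 * 96485)) * ln(14.97)
E = 0.2226 V

0.2226 V


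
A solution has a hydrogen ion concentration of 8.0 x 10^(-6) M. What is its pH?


pH = -log10([H+])
pH = -log10(8.0 x 10^(-6))
pH = 5.0969

5.0969


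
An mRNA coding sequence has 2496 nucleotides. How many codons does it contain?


codons = nucleotides / 3
codons = 2496 / 3 = 832

832


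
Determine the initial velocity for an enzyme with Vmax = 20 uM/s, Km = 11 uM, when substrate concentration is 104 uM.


v = Vmax * [S] / (Km + [S])
v = 20 * 104 / (11 + 104)
v = 18.087 uM/s

18.087 uM/s


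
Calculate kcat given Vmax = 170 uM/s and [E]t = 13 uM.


kcat = Vmax / [E]t
kcat = 170 / 13
kcat = 13.0769 s^-1

13.0769 s^-1


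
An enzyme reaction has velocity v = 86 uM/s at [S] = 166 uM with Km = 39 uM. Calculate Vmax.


Vmax = v * (Km + [S]) / [S]
Vmax = 86 * (39 + 166) / 166
Vmax = 106.2048 uM/s

106.2048 uM/s


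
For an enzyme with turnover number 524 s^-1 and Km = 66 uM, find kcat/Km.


Catalytic efficiency = kcat / Km
= 524 / 66
= 7.9394 uM^-1*s^-1

7.9394 uM^-1*s^-1


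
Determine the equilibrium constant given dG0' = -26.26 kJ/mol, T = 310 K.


Keq = exp(-dG0 * 1000 / (R * T))
Keq = exp(-(-26.26) * 1000 / (8.314 * 310))
Keq = 26603.533

26603.533


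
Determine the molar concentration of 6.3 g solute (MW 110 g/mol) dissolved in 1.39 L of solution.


C = (mass / MW) / volume
C = (6.3 / 110) / 1.39
C = 0.0412 M

0.0412 M


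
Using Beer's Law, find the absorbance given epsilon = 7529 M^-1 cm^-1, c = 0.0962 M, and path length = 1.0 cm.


A = epsilon * c * l
A = 7529 * 0.0962 * 1.0
A = 724.2898

724.2898


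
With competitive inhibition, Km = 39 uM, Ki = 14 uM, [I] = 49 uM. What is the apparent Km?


Km_app = Km * (1 + [I]/Ki)
Km_app = 39 * (1 + 49/14)
Km_app = 175.5 uM

175.5 uM


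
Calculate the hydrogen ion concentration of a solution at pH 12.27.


[H+] = 10^(-pH)
[H+] = 10^(-12.27)
[H+] = 5.370e-13 M

5.370e-13 M


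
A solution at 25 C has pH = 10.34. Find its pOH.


pOH = 14 - pH
pOH = 14 - 10.34
pOH = 3.66

3.66


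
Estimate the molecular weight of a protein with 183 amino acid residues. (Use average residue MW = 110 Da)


MW = n_residues * 110 Da
MW = 183 * 110
MW = 20130 Da

20130 Da


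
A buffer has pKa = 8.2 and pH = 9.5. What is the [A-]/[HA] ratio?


[A-]/[HA] = 10^(pH - pKa)
= 10^(9.5 - 8.2)
= 19.9526

19.9526


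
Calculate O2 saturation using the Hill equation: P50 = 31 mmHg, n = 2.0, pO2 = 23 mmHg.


Y = pO2^n / (P50^n + pO2^n)
Y = 23^2.0 / (31^2.0 + 23^2.0)
Y = 35.5%

35.5%


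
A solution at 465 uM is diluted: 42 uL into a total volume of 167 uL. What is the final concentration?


C2 = C1 * V1 / V2
C2 = 465 * 42 / 167
C2 = 116.9461 uM

116.9461 uM


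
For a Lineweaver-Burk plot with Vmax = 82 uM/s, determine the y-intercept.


y-intercept = 1/Vmax
= 1/82
= 0.0122 s/uM

0.0122 s/uM


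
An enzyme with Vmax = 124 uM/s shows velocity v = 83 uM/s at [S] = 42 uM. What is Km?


Km = [S] * (Vmax - v) / v
Km = 42 * (124 - 83) / 83
Km = 20.747 uM

20.747 uM


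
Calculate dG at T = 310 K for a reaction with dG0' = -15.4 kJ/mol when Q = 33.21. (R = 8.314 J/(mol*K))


dG = dG0' + RT * ln(Q) / 1000
dG = -15.4 + 8.314 * 310 * ln(33.21) / 1000
dG = -6.372 kJ/mol

-6.372 kJ/mol


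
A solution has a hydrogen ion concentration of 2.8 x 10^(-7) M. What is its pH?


pH = -log10([H+])
pH = -log10(2.8 x 10^(-7))
pH = 6.5528

6.5528


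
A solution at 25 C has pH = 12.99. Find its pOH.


pOH = 14 - pH
pOH = 14 - 12.99
pOH = 1.01

1.01


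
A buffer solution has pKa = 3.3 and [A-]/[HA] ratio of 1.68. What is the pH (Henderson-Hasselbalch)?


pH = pKa + log10([A-]/[HA])
pH = 3.3 + log10(1.68)
pH = 3.5253

3.5253


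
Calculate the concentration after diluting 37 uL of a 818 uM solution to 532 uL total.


C2 = C1 * V1 / V2
C2 = 818 * 37 / 532
C2 = 56.891 uM

56.891 uM


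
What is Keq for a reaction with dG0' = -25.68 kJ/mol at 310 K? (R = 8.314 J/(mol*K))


Keq = exp(-dG0 * 1000 / (R * T))
Keq = exp(-(-25.68) * 1000 / (8.314 * 310))
Keq = 21242.5407

21242.5407


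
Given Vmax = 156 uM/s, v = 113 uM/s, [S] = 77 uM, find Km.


Km = [S] * (Vmax - v) / v
Km = 77 * (156 - 113) / 113
Km = 29.3009 uM

29.3009 uM


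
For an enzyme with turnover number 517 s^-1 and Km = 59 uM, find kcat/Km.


Catalytic efficiency = kcat / Km
= 517 / 59
= 8.7627 uM^-1*s^-1

8.7627 uM^-1*s^-1


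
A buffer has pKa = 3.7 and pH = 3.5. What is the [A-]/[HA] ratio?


[A-]/[HA] = 10^(pH - pKa)
= 10^(3.5 - 3.7)
= 0.631

0.631


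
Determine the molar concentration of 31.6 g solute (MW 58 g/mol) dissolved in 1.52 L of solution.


C = (mass / MW) / volume
C = (31.6 / 58) / 1.52
C = 0.3584 M

0.3584 M


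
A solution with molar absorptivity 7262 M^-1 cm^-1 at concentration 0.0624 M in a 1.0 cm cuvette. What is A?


A = epsilon * c * l
A = 7262 * 0.0624 * 1.0
A = 453.1488

453.1488


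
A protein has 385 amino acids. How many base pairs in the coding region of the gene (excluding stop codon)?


Each amino acid = 1 codon = 3 bp
bp = 385 * 3 = 1155 bp

1155 bp


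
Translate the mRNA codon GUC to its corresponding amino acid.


Standard genetic code lookup.
Codon GUC -> Val

Val


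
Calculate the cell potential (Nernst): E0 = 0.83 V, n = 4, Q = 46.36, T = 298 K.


E = E0 - (RT/nF) * ln(Q)
E = 0.83 - (8.314 * 298 / (4 * 96485)) * ln(46.36)
E = 0.8054 V

0.8054 V


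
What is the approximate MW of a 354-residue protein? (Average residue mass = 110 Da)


MW = n_residues * 110 Da
MW = 354 * 110
MW = 38940 Da

38940 Da


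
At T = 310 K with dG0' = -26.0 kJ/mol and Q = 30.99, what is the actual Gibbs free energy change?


dG = dG0' + RT * ln(Q) / 1000
dG = -26.0 + 8.314 * 310 * ln(30.99) / 1000
dG = -17.1503 kJ/mol

-17.1503 kJ/mol


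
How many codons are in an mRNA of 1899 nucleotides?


codons = nucleotides / 3
codons = 1899 / 3 = 633

633


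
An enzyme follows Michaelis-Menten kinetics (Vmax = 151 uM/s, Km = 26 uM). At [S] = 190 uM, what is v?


v = Vmax * [S] / (Km + [S])
v = 151 * 190 / (26 + 190)
v = 132.8241 uM/s

132.8241 uM/s


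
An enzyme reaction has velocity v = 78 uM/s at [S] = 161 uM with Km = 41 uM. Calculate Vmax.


Vmax = v * (Km + [S]) / [S]
Vmax = 78 * (41 + 161) / 161
Vmax = 97.8634 uM/s

97.8634 uM/s


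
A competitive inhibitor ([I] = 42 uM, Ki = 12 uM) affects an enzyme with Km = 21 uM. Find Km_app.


Km_app = Km * (1 + [I]/Ki)
Km_app = 21 * (1 + 42/12)
Km_app = 94.5 uM

94.5 uM


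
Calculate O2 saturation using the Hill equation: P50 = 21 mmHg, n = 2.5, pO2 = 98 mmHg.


Y = pO2^n / (P50^n + pO2^n)
Y = 98^2.5 / (21^2.5 + 98^2.5)
Y = 97.92%

97.92%


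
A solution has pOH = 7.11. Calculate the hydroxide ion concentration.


[OH-] = 10^(-pOH)
[OH-] = 10^(-7.11)
[OH-] = 7.762e-08 M

7.762e-08 M


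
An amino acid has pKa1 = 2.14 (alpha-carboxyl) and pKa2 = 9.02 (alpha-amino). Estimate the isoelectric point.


pI = (pKa1 + pKa2) / 2
pI = (2.14 + 9.02) / 2
pI = 5.58

5.58


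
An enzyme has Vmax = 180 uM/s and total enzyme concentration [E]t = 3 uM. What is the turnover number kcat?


kcat = Vmax / [E]t
kcat = 180 / 3
kcat = 60.0 s^-1

60.0 s^-1


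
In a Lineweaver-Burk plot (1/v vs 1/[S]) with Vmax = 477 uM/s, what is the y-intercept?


y-intercept = 1/Vmax
= 1/477
= 0.0021 s/uM

0.0021 s/uM


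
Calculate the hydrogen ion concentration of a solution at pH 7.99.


[H+] = 10^(-pH)
[H+] = 10^(-7.99)
[H+] = 1.023e-08 M

1.023e-08 M


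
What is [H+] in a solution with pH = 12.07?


[H+] = 10^(-pH)
[H+] = 10^(-12.07)
[H+] = 8.511e-13 M

8.511e-13 M


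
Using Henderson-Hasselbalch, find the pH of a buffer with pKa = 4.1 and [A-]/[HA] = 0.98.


pH = pKa + log10([A-]/[HA])
pH = 4.1 + log10(0.98)
pH = 4.0912

4.0912


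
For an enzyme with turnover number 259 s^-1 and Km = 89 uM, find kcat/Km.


Catalytic efficiency = kcat / Km
= 259 / 89
= 2.9101 uM^-1*s^-1

2.9101 uM^-1*s^-1


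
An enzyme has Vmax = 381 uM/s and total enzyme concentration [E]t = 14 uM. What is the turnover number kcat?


kcat = Vmax / [E]t
kcat = 381 / 14
kcat = 27.2143 s^-1

27.2143 s^-1


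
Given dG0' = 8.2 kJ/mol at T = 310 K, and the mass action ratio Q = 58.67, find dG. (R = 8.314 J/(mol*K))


dG = dG0' + RT * ln(Q) / 1000
dG = 8.2 + 8.314 * 310 * ln(58.67) / 1000
dG = 18.6947 kJ/mol

18.6947 kJ/mol


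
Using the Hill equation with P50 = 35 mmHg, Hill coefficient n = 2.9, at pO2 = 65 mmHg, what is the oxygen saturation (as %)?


Y = pO2^n / (P50^n + pO2^n)
Y = 65^2.9 / (35^2.9 + 65^2.9)
Y = 85.76%

85.76%


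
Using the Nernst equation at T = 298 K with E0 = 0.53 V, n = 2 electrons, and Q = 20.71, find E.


E = E0 - (RT/nF) * ln(Q)
E = 0.53 - (8.314 * 298 / (2 * 96485)) * ln(20.71)
E = 0.4911 V

0.4911 V


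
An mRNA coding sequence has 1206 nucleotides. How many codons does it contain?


codons = nucleotides / 3
codons = 1206 / 3 = 402

402


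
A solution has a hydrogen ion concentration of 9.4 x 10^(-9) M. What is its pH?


pH = -log10([H+])
pH = -log10(9.4 x 10^(-9))
pH = 8.0269

8.0269


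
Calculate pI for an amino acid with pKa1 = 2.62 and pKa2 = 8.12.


pI = (pKa1 + pKa2) / 2
pI = (2.62 + 8.12) / 2
pI = 5.37

5.37


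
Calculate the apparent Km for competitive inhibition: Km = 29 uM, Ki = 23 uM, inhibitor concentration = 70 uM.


Km_app = Km * (1 + [I]/Ki)
Km_app = 29 * (1 + 70/23)
Km_app = 117.2609 uM

117.2609 uM


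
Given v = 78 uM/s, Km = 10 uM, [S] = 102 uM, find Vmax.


Vmax = v * (Km + [S]) / [S]
Vmax = 78 * (10 + 102) / 102
Vmax = 85.6471 uM/s

85.6471 uM/s


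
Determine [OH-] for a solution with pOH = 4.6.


[OH-] = 10^(-pOH)
[OH-] = 10^(-4.6)
[OH-] = 2.512e-05 M

2.512e-05 M


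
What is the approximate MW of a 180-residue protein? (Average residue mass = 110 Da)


MW = n_residues * 110 Da
MW = 180 * 110
MW = 19800 Da

19800 Da


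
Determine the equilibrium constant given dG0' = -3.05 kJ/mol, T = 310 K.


Keq = exp(-dG0 * 1000 / (R * T))
Keq = exp(-(-3.05) * 1000 / (8.314 * 310))
Keq = 3.2654

3.2654


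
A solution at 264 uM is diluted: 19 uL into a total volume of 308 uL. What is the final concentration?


C2 = C1 * V1 / V2
C2 = 264 * 19 / 308
C2 = 16.2857 uM

16.2857 uM


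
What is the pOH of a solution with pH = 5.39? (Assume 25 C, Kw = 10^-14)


pOH = 14 - pH
pOH = 14 - 5.39
pOH = 8.61

8.61


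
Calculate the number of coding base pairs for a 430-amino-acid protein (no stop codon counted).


Each amino acid = 1 codon = 3 bp
bp = 430 * 3 = 1290 bp

1290 bp


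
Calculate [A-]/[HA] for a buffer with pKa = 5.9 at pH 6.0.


[A-]/[HA] = 10^(pH - pKa)
= 10^(6.0 - 5.9)
= 1.2589

1.2589


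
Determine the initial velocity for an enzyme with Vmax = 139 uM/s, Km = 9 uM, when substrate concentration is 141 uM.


v = Vmax * [S] / (Km + [S])
v = 139 * 141 / (9 + 141)
v = 130.66 uM/s

130.66 uM/s


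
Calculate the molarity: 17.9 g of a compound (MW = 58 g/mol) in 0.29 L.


C = (mass / MW) / volume
C = (17.9 / 58) / 0.29
C = 1.0642 M

1.0642 M


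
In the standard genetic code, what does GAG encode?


Standard genetic code lookup.
Codon GAG -> Glu

Glu


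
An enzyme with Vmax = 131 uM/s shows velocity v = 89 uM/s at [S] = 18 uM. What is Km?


Km = [S] * (Vmax - v) / v
Km = 18 * (131 - 89) / 89
Km = 8.4944 uM

8.4944 uM


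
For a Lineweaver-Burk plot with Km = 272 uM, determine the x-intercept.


x-intercept = -1/Km
= -1/272
= -0.0037 1/uM

-0.0037 1/uM


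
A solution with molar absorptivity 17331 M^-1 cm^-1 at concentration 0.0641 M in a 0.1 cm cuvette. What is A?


A = epsilon * c * l
A = 17331 * 0.0641 * 0.1
A = 111.0917

111.0917


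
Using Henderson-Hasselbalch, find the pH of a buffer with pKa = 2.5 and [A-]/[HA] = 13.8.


pH = pKa + log10([A-]/[HA])
pH = 2.5 + log10(13.8)
pH = 3.6399

3.6399


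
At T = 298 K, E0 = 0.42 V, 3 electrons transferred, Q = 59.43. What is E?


E = E0 - (RT/nF) * ln(Q)
E = 0.42 - (8.314 * 298 / (3 * 96485)) * ln(59.43)
E = 0.385 V

0.385 V


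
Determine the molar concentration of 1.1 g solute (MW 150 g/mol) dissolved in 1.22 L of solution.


C = (mass / MW) / volume
C = (1.1 / 150) / 1.22
C = 0.006 M

0.006 M


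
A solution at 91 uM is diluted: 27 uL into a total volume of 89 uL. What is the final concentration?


C2 = C1 * V1 / V2
C2 = 91 * 27 / 89
C2 = 27.6067 uM

27.6067 uM


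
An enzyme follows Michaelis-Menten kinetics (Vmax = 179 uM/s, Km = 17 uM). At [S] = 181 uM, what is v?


v = Vmax * [S] / (Km + [S])
v = 179 * 181 / (17 + 181)
v = 163.6313 uM/s

163.6313 uM/s


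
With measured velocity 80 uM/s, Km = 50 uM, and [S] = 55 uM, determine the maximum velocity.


Vmax = v * (Km + [S]) / [S]
Vmax = 80 * (50 + 55) / 55
Vmax = 152.7273 uM/s

152.7273 uM/s


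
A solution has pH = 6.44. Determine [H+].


[H+] = 10^(-pH)
[H+] = 10^(-6.44)
[H+] = 3.631e-07 M

3.631e-07 M


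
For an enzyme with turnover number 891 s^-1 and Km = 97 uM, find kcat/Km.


Catalytic efficiency = kcat / Km
= 891 / 97
= 9.1856 uM^-1*s^-1

9.1856 uM^-1*s^-1


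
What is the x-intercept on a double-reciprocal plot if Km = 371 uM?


x-intercept = -1/Km
= -1/371
= -0.0027 1/uM

-0.0027 1/uM


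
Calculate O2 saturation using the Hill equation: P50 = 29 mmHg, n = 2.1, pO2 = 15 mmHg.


Y = pO2^n / (P50^n + pO2^n)
Y = 15^2.1 / (29^2.1 + 15^2.1)
Y = 20.03%

20.03%


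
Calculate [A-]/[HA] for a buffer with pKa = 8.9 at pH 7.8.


[A-]/[HA] = 10^(pH - pKa)
= 10^(7.8 - 8.9)
= 0.0794

0.0794


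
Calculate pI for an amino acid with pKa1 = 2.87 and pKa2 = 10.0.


pI = (pKa1 + pKa2) / 2
pI = (2.87 + 10.0) / 2
pI = 6.435

6.435


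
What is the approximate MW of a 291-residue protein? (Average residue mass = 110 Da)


MW = n_residues * 110 Da
MW = 291 * 110
MW = 32010 Da

32010 Da


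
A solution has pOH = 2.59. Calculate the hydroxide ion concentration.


[OH-] = 10^(-pOH)
[OH-] = 10^(-2.59)
[OH-] = 0.0026 M

0.0026 M


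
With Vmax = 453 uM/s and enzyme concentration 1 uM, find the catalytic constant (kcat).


kcat = Vmax / [E]t
kcat = 453 / 1
kcat = 453.0 s^-1

453.0 s^-1


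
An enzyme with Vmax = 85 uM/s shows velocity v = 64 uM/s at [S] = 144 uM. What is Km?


Km = [S] * (Vmax - v) / v
Km = 144 * (85 - 64) / 64
Km = 47.25 uM

47.25 uM


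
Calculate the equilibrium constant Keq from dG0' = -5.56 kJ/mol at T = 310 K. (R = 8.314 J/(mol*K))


Keq = exp(-dG0 * 1000 / (R * T))
Keq = exp(-(-5.56) * 1000 / (8.314 * 310))
Keq = 8.6474

8.6474


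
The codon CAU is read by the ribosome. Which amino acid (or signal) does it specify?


Standard genetic code lookup.
Codon CAU -> His

His


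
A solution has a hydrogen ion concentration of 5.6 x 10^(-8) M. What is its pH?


pH = -log10([H+])
pH = -log10(5.6 x 10^(-8))
pH = 7.2518

7.2518


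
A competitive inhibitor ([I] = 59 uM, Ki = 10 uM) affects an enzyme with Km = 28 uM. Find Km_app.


Km_app = Km * (1 + [I]/Ki)
Km_app = 28 * (1 + 59/10)
Km_app = 193.2 uM

193.2 uM


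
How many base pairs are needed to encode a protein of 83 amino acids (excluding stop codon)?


Each amino acid = 1 codon = 3 bp
bp = 83 * 3 = 249 bp

249 bp


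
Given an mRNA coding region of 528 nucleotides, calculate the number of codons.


codons = nucleotides / 3
codons = 528 / 3 = 176

176


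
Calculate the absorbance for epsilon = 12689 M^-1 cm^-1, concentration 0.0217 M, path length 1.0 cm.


A = epsilon * c * l
A = 12689 * 0.0217 * 1.0
A = 275.3513

275.3513


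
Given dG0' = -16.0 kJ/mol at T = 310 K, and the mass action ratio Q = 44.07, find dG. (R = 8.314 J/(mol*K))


dG = dG0' + RT * ln(Q) / 1000
dG = -16.0 + 8.314 * 310 * ln(44.07) / 1000
dG = -6.2428 kJ/mol

-6.2428 kJ/mol


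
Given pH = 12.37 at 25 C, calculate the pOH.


pOH = 14 - pH
pOH = 14 - 12.37
pOH = 1.63

1.63


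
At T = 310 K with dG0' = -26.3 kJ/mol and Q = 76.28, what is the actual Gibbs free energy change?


dG = dG0' + RT * ln(Q) / 1000
dG = -26.3 + 8.314 * 310 * ln(76.28) / 1000
dG = -15.1287 kJ/mol

-15.1287 kJ/mol


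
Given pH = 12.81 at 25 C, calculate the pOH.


pOH = 14 - pH
pOH = 14 - 12.81
pOH = 1.19

1.19


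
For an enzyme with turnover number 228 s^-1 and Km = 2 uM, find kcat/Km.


Catalytic efficiency = kcat / Km
= 228 / 2
= 114.0 uM^-1*s^-1

114.0 uM^-1*s^-1


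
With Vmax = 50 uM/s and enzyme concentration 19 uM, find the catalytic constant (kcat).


kcat = Vmax / [E]t
kcat = 50 / 19
kcat = 2.6316 s^-1

2.6316 s^-1


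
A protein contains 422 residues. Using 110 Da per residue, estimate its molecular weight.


MW = n_residues * 110 Da
MW = 422 * 110
MW = 46420 Da

46420 Da


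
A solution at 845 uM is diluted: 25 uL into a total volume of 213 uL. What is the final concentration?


C2 = C1 * V1 / V2
C2 = 845 * 25 / 213
C2 = 99.1784 uM

99.1784 uM


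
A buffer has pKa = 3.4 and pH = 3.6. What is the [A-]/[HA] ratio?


[A-]/[HA] = 10^(pH - pKa)
= 10^(3.6 - 3.4)
= 1.5849

1.5849


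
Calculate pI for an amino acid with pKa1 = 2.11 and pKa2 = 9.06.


pI = (pKa1 + pKa2) / 2
pI = (2.11 + 9.06) / 2
pI = 5.585

5.585


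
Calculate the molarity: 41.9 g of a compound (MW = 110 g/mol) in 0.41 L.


C = (mass / MW) / volume
C = (41.9 / 110) / 0.41
C = 0.929 M

0.929 M


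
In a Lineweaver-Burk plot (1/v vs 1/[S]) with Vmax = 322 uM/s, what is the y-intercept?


y-intercept = 1/Vmax
= 1/322
= 0.0031 s/uM

0.0031 s/uM


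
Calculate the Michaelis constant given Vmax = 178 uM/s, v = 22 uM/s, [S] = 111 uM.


Km = [S] * (Vmax - v) / v
Km = 111 * (178 - 22) / 22
Km = 787.0909 uM

787.0909 uM


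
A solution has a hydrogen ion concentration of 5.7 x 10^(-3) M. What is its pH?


pH = -log10([H+])
pH = -log10(5.7 x 10^(-3))
pH = 2.2441

2.2441


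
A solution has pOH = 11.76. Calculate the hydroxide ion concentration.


[OH-] = 10^(-pOH)
[OH-] = 10^(-11.76)
[OH-] = 1.738e-12 M

1.738e-12 M


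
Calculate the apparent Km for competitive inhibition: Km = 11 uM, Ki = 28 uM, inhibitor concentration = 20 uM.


Km_app = Km * (1 + [I]/Ki)
Km_app = 11 * (1 + 20/28)
Km_app = 18.8571 uM

18.8571 uM


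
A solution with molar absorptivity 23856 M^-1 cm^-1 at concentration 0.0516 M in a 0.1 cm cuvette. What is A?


A = epsilon * c * l
A = 23856 * 0.0516 * 0.1
A = 123.097

123.097


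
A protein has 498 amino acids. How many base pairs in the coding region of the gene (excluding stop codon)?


Each amino acid = 1 codon = 3 bp
bp = 498 * 3 = 1494 bp

1494 bp


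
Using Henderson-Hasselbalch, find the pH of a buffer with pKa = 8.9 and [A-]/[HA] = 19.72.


pH = pKa + log10([A-]/[HA])
pH = 8.9 + log10(19.72)
pH = 10.1949

10.1949


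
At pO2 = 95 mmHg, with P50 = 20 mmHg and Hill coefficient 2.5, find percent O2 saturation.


Y = pO2^n / (P50^n + pO2^n)
Y = 95^2.5 / (20^2.5 + 95^2.5)
Y = 98.01%

98.01%


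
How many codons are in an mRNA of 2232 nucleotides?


codons = nucleotides / 3
codons = 2232 / 3 = 744

744


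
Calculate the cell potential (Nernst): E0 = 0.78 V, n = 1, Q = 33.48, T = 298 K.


E = E0 - (RT/nF) * ln(Q)
E = 0.78 - (8.314 * 298 / (1 * 96485)) * ln(33.48)
E = 0.6898 V

0.6898 V


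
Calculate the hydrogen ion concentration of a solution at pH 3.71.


[H+] = 10^(-pH)
[H+] = 10^(-3.71)
[H+] = 1.950e-04 M

1.950e-04 M


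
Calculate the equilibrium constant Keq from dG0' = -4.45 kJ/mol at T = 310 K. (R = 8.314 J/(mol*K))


Keq = exp(-dG0 * 1000 / (R * T))
Keq = exp(-(-4.45) * 1000 / (8.314 * 310))
Keq = 5.6214

5.6214


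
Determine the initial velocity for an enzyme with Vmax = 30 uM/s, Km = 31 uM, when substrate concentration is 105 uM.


v = Vmax * [S] / (Km + [S])
v = 30 * 105 / (31 + 105)
v = 23.1618 uM/s

23.1618 uM/s


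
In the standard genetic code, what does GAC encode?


Standard genetic code lookup.
Codon GAC -> Asp

Asp


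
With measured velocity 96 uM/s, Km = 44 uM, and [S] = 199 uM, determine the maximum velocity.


Vmax = v * (Km + [S]) / [S]
Vmax = 96 * (44 + 199) / 199
Vmax = 117.2261 uM/s

117.2261 uM/s


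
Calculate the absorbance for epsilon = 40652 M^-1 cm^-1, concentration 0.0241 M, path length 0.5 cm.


A = epsilon * c * l
A = 40652 * 0.0241 * 0.5
A = 489.8566

489.8566


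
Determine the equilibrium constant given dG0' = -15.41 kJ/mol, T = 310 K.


Keq = exp(-dG0 * 1000 / (R * T))
Keq = exp(-(-15.41) * 1000 / (8.314 * 310))
Keq = 395.058

395.058


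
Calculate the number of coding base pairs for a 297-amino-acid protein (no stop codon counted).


Each amino acid = 1 codon = 3 bp
bp = 297 * 3 = 891 bp

891 bp


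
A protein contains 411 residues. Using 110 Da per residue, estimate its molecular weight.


MW = n_residues * 110 Da
MW = 411 * 110
MW = 45210 Da

45210 Da


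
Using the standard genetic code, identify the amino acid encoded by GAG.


Standard genetic code lookup.
Codon GAG -> Glu

Glu


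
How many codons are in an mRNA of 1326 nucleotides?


codons = nucleotides / 3
codons = 1326 / 3 = 442

442


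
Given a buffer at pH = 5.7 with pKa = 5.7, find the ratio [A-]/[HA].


[A-]/[HA] = 10^(pH - pKa)
= 10^(5.7 - 5.7)
= 1.0

1.0


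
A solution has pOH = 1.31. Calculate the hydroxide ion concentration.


[OH-] = 10^(-pOH)
[OH-] = 10^(-1.31)
[OH-] = 0.049 M

0.049 M


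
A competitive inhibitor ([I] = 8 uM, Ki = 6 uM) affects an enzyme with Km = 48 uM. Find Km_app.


Km_app = Km * (1 + [I]/Ki)
Km_app = 48 * (1 + 8/6)
Km_app = 112.0 uM

112.0 uM


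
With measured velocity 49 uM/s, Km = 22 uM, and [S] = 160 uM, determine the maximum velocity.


Vmax = v * (Km + [S]) / [S]
Vmax = 49 * (22 + 160) / 160
Vmax = 55.7375 uM/s

55.7375 uM/s


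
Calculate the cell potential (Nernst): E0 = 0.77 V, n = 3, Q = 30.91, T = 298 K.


E = E0 - (RT/nF) * ln(Q)
E = 0.77 - (8.314 * 298 / (3 * 96485)) * ln(30.91)
E = 0.7406 V

0.7406 V


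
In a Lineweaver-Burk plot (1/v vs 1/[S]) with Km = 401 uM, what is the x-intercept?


x-intercept = -1/Km
= -1/401
= -0.0025 1/uM

-0.0025 1/uM


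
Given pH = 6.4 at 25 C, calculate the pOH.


pOH = 14 - pH
pOH = 14 - 6.4
pOH = 7.6

7.6


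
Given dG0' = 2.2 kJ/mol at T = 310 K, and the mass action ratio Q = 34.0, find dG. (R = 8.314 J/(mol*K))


dG = dG0' + RT * ln(Q) / 1000
dG = 2.2 + 8.314 * 310 * ln(34.0) / 1000
dG = 11.2886 kJ/mol

11.2886 kJ/mol


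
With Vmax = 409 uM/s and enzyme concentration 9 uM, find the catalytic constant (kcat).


kcat = Vmax / [E]t
kcat = 409 / 9
kcat = 45.4444 s^-1

45.4444 s^-1


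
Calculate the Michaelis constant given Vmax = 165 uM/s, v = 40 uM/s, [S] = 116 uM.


Km = [S] * (Vmax - v) / v
Km = 116 * (165 - 40) / 40
Km = 362.5 uM

362.5 uM


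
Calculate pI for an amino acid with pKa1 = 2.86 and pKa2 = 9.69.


pI = (pKa1 + pKa2) / 2
pI = (2.86 + 9.69) / 2
pI = 6.275

6.275


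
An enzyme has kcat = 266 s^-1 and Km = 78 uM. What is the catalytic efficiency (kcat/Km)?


Catalytic efficiency = kcat / Km
= 266 / 78
= 3.4103 uM^-1*s^-1

3.4103 uM^-1*s^-1


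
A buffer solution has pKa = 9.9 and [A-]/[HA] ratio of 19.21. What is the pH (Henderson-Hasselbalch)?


pH = pKa + log10([A-]/[HA])
pH = 9.9 + log10(19.21)
pH = 11.1835

11.1835


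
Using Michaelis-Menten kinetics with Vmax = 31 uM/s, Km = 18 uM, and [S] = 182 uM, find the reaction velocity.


v = Vmax * [S] / (Km + [S])
v = 31 * 182 / (18 + 182)
v = 28.21 uM/s

28.21 uM/s


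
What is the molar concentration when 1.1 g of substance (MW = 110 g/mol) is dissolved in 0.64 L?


C = (mass / MW) / volume
C = (1.1 / 110) / 0.64
C = 0.0156 M

0.0156 M


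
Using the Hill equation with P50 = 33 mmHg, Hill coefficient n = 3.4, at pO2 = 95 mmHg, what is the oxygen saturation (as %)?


Y = pO2^n / (P50^n + pO2^n)
Y = 95^3.4 / (33^3.4 + 95^3.4)
Y = 97.33%

97.33%


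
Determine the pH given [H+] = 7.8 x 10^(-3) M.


pH = -log10([H+])
pH = -log10(7.8 x 10^(-3))
pH = 2.1079

2.1079


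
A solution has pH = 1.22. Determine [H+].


[H+] = 10^(-pH)
[H+] = 10^(-1.22)
[H+] = 0.0603 M

0.0603 M


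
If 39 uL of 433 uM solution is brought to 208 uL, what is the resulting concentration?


C2 = C1 * V1 / V2
C2 = 433 * 39 / 208
C2 = 81.1875 uM

81.1875 uM


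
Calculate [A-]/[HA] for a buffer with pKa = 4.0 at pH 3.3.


[A-]/[HA] = 10^(pH - pKa)
= 10^(3.3 - 4.0)
= 0.1995

0.1995


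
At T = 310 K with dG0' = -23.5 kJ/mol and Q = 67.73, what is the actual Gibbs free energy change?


dG = dG0' + RT * ln(Q) / 1000
dG = -23.5 + 8.314 * 310 * ln(67.73) / 1000
dG = -12.6351 kJ/mol

-12.6351 kJ/mol


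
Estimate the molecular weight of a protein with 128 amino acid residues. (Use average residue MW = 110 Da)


MW = n_residues * 110 Da
MW = 128 * 110
MW = 14080 Da

14080 Da


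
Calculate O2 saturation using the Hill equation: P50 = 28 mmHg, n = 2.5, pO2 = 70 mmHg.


Y = pO2^n / (P50^n + pO2^n)
Y = 70^2.5 / (28^2.5 + 70^2.5)
Y = 90.81%

90.81%


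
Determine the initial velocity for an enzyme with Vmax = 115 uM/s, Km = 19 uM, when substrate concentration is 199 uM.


v = Vmax * [S] / (Km + [S])
v = 115 * 199 / (19 + 199)
v = 104.9771 uM/s

104.9771 uM/s


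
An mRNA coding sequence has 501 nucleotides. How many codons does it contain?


codons = nucleotides / 3
codons = 501 / 3 = 167

167


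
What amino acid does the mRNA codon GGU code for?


Standard genetic code lookup.
Codon GGU -> Gly

Gly


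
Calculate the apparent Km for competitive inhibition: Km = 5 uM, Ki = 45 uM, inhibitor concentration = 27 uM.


Km_app = Km * (1 + [I]/Ki)
Km_app = 5 * (1 + 27/45)
Km_app = 8.0 uM

8.0 uM


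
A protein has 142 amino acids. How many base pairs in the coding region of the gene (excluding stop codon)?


Each amino acid = 1 codon = 3 bp
bp = 142 * 3 = 426 bp

426 bp


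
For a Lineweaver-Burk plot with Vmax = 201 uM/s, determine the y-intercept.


y-intercept = 1/Vmax
= 1/201
= 0.005 s/uM

0.005 s/uM


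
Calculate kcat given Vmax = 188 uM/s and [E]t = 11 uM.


kcat = Vmax / [E]t
kcat = 188 / 11
kcat = 17.0909 s^-1

17.0909 s^-1


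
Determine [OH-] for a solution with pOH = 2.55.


[OH-] = 10^(-pOH)
[OH-] = 10^(-2.55)
[OH-] = 0.0028 M

0.0028 M


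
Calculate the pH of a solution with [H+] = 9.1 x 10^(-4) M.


pH = -log10([H+])
pH = -log10(9.1 x 10^(-4))
pH = 3.041

3.041


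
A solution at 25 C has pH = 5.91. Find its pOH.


pOH = 14 - pH
pOH = 14 - 5.91
pOH = 8.09

8.09


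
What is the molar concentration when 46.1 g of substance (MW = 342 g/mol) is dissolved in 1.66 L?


C = (mass / MW) / volume
C = (46.1 / 342) / 1.66
C = 0.0812 M

0.0812 M


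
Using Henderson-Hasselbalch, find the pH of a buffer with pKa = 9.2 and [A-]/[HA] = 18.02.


pH = pKa + log10([A-]/[HA])
pH = 9.2 + log10(18.02)
pH = 10.4558

10.4558


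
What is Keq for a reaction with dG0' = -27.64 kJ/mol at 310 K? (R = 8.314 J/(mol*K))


Keq = exp(-dG0 * 1000 / (R * T))
Keq = exp(-(-27.64) * 1000 / (8.314 * 310))
Keq = 45443.9539

45443.9539


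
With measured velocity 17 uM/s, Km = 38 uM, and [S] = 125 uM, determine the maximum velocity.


Vmax = v * (Km + [S]) / [S]
Vmax = 17 * (38 + 125) / 125
Vmax = 22.168 uM/s

22.168 uM/s


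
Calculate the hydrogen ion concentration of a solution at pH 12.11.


[H+] = 10^(-pH)
[H+] = 10^(-12.11)
[H+] = 7.762e-13 M

7.762e-13 M
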